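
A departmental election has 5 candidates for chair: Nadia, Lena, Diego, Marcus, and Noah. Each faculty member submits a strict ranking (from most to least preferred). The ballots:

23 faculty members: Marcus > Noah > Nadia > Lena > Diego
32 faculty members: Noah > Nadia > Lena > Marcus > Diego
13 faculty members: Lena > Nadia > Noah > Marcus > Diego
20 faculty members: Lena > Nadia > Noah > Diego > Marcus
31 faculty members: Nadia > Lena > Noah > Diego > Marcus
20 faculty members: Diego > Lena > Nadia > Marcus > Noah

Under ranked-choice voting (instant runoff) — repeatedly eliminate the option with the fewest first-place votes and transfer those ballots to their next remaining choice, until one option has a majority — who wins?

Lena

Round 1: Nadia 31, Lena 33, Diego 20, Marcus 23, Noah 32. Eliminate Diego.
Round 2: Nadia 31, Lena 53, Marcus 23, Noah 32. Eliminate Marcus.
Round 3: Nadia 31, Lena 53, Noah 55. Eliminate Nadia.
Round 4: Lena 84, Noah 55. Lena has a majority.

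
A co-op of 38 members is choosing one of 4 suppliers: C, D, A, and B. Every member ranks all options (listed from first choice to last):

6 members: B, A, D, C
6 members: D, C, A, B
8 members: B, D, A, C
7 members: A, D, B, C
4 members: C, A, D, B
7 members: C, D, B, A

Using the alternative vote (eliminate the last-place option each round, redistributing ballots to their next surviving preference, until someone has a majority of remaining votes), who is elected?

B

Round 1: C 11, D 6, A 7, B 14. Eliminate D.
Round 2: C 17, A 7, B 14. Eliminate A.
Round 3: C 17, B 21. B has a majority.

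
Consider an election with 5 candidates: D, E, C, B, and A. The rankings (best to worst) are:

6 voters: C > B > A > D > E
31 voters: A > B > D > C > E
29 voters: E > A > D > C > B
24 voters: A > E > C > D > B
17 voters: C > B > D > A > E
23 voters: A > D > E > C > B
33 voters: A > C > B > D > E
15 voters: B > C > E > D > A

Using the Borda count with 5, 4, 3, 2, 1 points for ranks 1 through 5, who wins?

A

D: 6·2 + 31·3 + 29·3 + 24·2 + 17·3 + 23·4 + 33·2 + 15·2 = 479
E: 6·1 + 31·1 + 29·5 + 24·4 + 17·1 + 23·3 + 33·1 + 15·3 = 442
C: 6·5 + 31·2 + 29·2 + 24·3 + 17·5 + 23·2 + 33·4 + 15·4 = 545
B: 6·4 + 31·4 + 29·1 + 24·1 + 17·4 + 23·1 + 33·3 + 15·5 = 466
A: 6·3 + 31·5 + 29·4 + 24·5 + 17·2 + 23·5 + 33·5 + 15·1 = 738
A has the highest Borda score (738).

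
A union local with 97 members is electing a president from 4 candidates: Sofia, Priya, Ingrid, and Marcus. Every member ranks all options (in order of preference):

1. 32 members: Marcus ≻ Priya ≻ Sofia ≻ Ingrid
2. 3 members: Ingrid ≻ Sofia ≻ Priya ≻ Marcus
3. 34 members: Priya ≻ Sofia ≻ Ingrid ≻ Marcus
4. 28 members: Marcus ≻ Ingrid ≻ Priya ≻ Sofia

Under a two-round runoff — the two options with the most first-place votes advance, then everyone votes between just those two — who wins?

Round 1 first-place votes: Sofia 0, Priya 34, Ingrid 3, Marcus 60.
Marcus and Priya advance.
Runoff: Marcus is preferred to Priya by 60 voters; Priya by 37.
Marcus wins the runoff.

Marcus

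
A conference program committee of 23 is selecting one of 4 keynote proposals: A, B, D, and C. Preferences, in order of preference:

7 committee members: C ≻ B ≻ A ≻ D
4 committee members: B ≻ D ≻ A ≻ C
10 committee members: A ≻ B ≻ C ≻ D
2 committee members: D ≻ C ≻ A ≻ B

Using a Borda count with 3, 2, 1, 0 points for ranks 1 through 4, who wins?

B

A: 7·1 + 4·1 + 10·3 + 2·1 = 43
B: 7·2 + 4·3 + 10·2 + 2·0 = 46
D: 7·0 + 4·2 + 10·0 + 2·3 = 14
C: 7·3 + 4·0 + 10·1 + 2·2 = 35
B has the highest Borda score (46).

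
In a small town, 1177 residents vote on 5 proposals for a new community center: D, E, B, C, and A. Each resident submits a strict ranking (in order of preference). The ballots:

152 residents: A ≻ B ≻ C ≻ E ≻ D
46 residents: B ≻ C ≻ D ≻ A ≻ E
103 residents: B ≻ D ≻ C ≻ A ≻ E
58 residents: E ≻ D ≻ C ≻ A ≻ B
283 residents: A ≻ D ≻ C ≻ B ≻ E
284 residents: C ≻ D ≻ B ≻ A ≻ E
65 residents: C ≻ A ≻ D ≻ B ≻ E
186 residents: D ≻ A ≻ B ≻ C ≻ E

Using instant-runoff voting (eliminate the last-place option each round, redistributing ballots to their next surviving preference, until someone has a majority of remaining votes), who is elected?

Round 1: D 186, E 58, B 149, C 349, A 435. Eliminate E.
Round 2: D 244, B 149, C 349, A 435. Eliminate B.
Round 3: D 347, C 395, A 435. Eliminate D.
Round 4: C 556, A 621. A has a majority.

A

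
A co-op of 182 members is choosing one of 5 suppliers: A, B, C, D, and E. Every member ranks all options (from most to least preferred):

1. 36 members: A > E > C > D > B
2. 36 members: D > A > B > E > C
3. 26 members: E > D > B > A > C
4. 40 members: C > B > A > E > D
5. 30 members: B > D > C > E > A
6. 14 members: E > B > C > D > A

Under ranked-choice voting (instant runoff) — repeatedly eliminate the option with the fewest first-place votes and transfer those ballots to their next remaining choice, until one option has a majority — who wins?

E

Round 1: A 36, B 30, C 40, D 36, E 40. Eliminate B.
Round 2: A 36, C 40, D 66, E 40. Eliminate A.
Round 3: C 40, D 66, E 76. Eliminate C.
Round 4: D 66, E 116. E has a majority.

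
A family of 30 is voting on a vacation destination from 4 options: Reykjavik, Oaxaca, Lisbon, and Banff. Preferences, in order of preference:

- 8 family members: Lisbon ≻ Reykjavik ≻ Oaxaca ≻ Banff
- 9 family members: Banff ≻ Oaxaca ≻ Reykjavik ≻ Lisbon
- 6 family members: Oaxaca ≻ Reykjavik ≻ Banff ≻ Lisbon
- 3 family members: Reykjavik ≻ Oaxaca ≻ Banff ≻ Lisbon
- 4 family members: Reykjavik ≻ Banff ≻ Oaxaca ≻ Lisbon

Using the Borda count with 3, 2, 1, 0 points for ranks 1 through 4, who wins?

Reykjavik: 8·2 + 9·1 + 6·2 + 3·3 + 4·3 = 58
Oaxaca: 8·1 + 9·2 + 6·3 + 3·2 + 4·1 = 54
Lisbon: 8·3 + 9·0 + 6·0 + 3·0 + 4·0 = 24
Banff: 8·0 + 9·3 + 6·1 + 3·1 + 4·2 = 44
Reykjavik has the highest Borda score (58).

Reykjavik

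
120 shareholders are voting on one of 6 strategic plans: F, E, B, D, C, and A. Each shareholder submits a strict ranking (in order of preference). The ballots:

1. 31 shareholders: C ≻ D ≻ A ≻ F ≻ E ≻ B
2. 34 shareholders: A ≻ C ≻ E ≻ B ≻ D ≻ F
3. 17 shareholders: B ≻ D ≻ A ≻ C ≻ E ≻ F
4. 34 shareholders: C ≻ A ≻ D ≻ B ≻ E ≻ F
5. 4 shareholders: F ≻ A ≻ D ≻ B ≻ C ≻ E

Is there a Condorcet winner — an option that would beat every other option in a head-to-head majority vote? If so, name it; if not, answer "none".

C

C vs F: 116–4 for C.
C vs E: 120–0 for C.
C vs B: 99–21 for C.
C vs D: 99–21 for C.
C vs A: 65–55 for C.
C beats every other option head-to-head.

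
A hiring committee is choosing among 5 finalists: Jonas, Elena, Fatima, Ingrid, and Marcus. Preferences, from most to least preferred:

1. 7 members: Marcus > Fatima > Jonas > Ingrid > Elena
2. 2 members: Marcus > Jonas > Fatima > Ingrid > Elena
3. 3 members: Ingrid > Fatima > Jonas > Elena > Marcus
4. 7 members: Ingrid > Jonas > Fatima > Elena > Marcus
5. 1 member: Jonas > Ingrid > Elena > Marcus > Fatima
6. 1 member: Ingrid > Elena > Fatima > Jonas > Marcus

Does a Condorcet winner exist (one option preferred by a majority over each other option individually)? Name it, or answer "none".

Ingrid

Ingrid vs Jonas: 11–10 for Ingrid.
Ingrid vs Elena: 21–0 for Ingrid.
Ingrid vs Fatima: 12–9 for Ingrid.
Ingrid vs Marcus: 12–9 for Ingrid.
Ingrid beats every other option head-to-head.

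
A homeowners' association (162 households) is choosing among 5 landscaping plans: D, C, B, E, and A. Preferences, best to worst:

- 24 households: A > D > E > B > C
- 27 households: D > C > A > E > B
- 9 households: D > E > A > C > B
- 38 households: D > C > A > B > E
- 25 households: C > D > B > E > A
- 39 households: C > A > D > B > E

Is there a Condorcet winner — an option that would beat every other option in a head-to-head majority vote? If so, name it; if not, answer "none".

D

D vs C: 98–64 for D.
D vs B: 162–0 for D.
D vs E: 162–0 for D.
D vs A: 99–63 for D.
D beats every other option head-to-head.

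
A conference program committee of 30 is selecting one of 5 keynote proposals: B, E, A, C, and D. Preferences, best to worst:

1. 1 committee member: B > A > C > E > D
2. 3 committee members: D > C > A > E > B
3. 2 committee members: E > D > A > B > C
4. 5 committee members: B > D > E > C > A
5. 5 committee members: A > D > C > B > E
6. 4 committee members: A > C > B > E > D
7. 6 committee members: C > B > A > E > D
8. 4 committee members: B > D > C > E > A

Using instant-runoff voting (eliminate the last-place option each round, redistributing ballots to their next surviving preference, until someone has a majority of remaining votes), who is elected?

Round 1: B 10, E 2, A 9, C 6, D 3. Eliminate E.
Round 2: B 10, A 9, C 6, D 5. Eliminate D.
Round 3: B 10, A 11, C 9. Eliminate C.
Round 4: B 16, A 14. B has a majority.

B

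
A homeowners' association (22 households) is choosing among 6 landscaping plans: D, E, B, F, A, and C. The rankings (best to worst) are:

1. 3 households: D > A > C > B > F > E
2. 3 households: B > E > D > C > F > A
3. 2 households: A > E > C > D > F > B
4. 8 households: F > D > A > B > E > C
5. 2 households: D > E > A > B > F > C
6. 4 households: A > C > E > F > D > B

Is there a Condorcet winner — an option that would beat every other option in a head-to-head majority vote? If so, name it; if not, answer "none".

none

Checking pairwise contests:
F beats D 12–10.
D beats E 13–9.
D beats B 19–3.
C beats F 12–10.
D beats A 16–6.
D beats C 16–6.
Every option loses at least one head-to-head, so there is no Condorcet winner.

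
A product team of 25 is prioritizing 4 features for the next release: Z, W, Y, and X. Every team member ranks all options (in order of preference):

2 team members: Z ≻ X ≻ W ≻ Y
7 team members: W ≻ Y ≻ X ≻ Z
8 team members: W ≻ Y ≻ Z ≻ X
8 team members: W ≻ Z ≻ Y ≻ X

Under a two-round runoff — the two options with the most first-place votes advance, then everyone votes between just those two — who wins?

Round 1 first-place votes: Z 2, W 23, Y 0, X 0.
W and Z advance.
Runoff: W is preferred to Z by 23 voters; Z by 2.
W wins the runoff.

W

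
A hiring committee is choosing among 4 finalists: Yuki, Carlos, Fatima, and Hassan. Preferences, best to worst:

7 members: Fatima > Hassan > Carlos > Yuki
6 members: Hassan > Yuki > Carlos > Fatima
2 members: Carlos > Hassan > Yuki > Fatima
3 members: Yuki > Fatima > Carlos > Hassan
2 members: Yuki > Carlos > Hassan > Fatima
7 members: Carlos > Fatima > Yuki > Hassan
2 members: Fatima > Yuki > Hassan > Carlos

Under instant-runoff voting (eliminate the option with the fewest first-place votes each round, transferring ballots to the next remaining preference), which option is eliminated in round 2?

Hassan

Round 1: Yuki 5, Carlos 9, Fatima 9, Hassan 6. Eliminate Yuki.
Round 2: Carlos 11, Fatima 12, Hassan 6. Eliminate Hassan.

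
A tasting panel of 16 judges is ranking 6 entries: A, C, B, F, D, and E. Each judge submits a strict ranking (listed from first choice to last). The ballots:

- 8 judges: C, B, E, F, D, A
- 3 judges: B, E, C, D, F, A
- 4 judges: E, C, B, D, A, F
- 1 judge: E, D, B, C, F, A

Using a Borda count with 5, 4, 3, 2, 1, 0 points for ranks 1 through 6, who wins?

C

A: 8·0 + 3·0 + 4·1 + 1·0 = 4
C: 8·5 + 3·3 + 4·4 + 1·2 = 67
B: 8·4 + 3·5 + 4·3 + 1·3 = 62
F: 8·2 + 3·1 + 4·0 + 1·1 = 20
D: 8·1 + 3·2 + 4·2 + 1·4 = 26
E: 8·3 + 3·4 + 4·5 + 1·5 = 61
C has the highest Borda score (67).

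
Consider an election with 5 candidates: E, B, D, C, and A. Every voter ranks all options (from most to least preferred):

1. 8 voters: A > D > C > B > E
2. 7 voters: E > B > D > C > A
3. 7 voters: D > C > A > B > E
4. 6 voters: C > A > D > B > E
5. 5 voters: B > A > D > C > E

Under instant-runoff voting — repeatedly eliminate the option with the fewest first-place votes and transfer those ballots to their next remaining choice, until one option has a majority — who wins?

Round 1: E 7, B 5, D 7, C 6, A 8. Eliminate B.
Round 2: E 7, D 7, C 6, A 13. Eliminate C.
Round 3: E 7, D 7, A 19. A has a majority.

A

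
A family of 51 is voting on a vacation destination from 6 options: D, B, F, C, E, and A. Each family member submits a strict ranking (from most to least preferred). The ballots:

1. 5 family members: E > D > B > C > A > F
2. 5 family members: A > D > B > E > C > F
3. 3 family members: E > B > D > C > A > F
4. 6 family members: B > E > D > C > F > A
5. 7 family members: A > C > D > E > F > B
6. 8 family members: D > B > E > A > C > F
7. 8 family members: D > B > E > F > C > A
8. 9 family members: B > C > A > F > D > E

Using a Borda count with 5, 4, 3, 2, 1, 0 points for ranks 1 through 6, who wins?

D: 5·4 + 5·4 + 3·3 + 6·3 + 7·3 + 8·5 + 8·5 + 9·1 = 177
B: 5·3 + 5·3 + 3·4 + 6·5 + 7·0 + 8·4 + 8·4 + 9·5 = 181
F: 5·0 + 5·0 + 3·0 + 6·1 + 7·1 + 8·0 + 8·2 + 9·2 = 47
C: 5·2 + 5·1 + 3·2 + 6·2 + 7·4 + 8·1 + 8·1 + 9·4 = 113
E: 5·5 + 5·2 + 3·5 + 6·4 + 7·2 + 8·3 + 8·3 + 9·0 = 136
A: 5·1 + 5·5 + 3·1 + 6·0 + 7·5 + 8·2 + 8·0 + 9·3 = 111
B has the highest Borda score (181).

B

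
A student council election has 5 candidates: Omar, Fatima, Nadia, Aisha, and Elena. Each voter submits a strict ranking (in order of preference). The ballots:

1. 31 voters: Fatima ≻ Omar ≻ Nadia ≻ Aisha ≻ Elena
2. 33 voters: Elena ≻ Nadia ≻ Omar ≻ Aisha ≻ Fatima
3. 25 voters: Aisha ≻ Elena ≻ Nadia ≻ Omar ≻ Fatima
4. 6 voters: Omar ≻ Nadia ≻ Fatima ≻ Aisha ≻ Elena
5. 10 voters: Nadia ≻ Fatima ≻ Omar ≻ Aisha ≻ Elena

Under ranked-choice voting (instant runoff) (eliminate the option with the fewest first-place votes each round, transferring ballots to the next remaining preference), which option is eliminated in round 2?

Round 1: Omar 6, Fatima 31, Nadia 10, Aisha 25, Elena 33. Eliminate Omar.
Round 2: Fatima 31, Nadia 16, Aisha 25, Elena 33. Eliminate Nadia.

Nadia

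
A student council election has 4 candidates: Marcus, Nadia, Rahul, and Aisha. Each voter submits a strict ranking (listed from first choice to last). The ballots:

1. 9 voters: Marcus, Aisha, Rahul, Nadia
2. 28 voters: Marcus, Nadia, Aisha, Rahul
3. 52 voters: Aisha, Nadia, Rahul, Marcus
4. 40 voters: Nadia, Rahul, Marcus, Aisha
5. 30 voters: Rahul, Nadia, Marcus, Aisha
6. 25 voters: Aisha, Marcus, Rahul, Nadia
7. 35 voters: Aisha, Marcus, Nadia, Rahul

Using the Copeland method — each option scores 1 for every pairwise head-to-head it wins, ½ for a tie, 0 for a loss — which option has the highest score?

Marcus: loses to Nadia, Rahul, and Aisha → score 0.
Nadia: beats Marcus and Rahul; loses to Aisha → score 2.
Rahul: beats Marcus; loses to Nadia and Aisha → score 1.
Aisha: beats Marcus, Nadia, and Rahul → score 3.
Aisha has the best pairwise record.

Aisha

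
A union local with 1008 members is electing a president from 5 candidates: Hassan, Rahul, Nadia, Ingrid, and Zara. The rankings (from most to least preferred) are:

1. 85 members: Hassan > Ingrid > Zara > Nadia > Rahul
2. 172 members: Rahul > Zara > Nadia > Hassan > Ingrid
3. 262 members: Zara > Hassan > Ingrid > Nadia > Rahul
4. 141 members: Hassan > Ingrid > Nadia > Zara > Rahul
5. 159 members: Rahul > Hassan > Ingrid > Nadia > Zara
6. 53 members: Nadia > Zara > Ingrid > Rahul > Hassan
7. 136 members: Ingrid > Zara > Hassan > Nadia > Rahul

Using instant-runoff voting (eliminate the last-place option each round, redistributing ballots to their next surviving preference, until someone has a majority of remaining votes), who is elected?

Round 1: Hassan 226, Rahul 331, Nadia 53, Ingrid 136, Zara 262. Eliminate Nadia.
Round 2: Hassan 226, Rahul 331, Ingrid 136, Zara 315. Eliminate Ingrid.
Round 3: Hassan 226, Rahul 331, Zara 451. Eliminate Hassan.
Round 4: Rahul 331, Zara 677. Zara has a majority.

Zara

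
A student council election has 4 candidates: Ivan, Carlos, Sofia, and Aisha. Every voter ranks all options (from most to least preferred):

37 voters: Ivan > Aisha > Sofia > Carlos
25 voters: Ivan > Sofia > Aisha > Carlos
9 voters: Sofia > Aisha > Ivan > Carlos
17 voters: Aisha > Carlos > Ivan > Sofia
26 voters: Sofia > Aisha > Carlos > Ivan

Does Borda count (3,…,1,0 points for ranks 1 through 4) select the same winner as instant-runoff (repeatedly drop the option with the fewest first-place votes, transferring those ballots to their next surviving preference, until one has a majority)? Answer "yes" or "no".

no

Borda — scores: Ivan 212, Carlos 60, Sofia 192, Aisha 220. Winner: Aisha.
Instant-runoff — R1 Ivan 62, Carlos 0, Sofia 35, Aisha 17 (Ivan winner). Winner: Ivan.
The two methods disagree.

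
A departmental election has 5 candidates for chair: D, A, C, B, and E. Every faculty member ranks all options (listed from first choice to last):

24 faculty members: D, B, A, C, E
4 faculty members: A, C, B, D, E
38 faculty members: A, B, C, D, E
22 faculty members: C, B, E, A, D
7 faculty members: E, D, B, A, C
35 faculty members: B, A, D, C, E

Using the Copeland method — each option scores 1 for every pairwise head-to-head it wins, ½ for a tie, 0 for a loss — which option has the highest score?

B

D: beats C and E; loses to A and B → score 2.
A: beats D, C, and E; loses to B → score 3.
C: beats E; loses to D, A, and B → score 1.
B: beats D, A, C, and E → score 4.
E: loses to D, A, C, and B → score 0.
B has the best pairwise record.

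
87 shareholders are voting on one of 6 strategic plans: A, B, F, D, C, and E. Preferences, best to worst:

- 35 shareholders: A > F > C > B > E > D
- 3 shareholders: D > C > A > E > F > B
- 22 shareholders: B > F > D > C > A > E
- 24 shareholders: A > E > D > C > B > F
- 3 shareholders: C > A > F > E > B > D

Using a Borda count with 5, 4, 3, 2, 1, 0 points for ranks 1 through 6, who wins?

A

A: 35·5 + 3·3 + 22·1 + 24·5 + 3·4 = 338
B: 35·2 + 3·0 + 22·5 + 24·1 + 3·1 = 207
F: 35·4 + 3·1 + 22·4 + 24·0 + 3·3 = 240
D: 35·0 + 3·5 + 22·3 + 24·3 + 3·0 = 153
C: 35·3 + 3·4 + 22·2 + 24·2 + 3·5 = 224
E: 35·1 + 3·2 + 22·0 + 24·4 + 3·2 = 143
A has the highest Borda score (338).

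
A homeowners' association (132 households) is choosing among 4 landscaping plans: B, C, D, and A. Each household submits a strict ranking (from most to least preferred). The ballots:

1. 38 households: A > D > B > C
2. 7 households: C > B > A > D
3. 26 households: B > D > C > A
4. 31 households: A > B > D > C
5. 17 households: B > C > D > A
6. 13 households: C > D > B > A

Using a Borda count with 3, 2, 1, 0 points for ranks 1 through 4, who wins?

B: 38·1 + 7·2 + 26·3 + 31·2 + 17·3 + 13·1 = 256
C: 38·0 + 7·3 + 26·1 + 31·0 + 17·2 + 13·3 = 120
D: 38·2 + 7·0 + 26·2 + 31·1 + 17·1 + 13·2 = 202
A: 38·3 + 7·1 + 26·0 + 31·3 + 17·0 + 13·0 = 214
B has the highest Borda score (256).

B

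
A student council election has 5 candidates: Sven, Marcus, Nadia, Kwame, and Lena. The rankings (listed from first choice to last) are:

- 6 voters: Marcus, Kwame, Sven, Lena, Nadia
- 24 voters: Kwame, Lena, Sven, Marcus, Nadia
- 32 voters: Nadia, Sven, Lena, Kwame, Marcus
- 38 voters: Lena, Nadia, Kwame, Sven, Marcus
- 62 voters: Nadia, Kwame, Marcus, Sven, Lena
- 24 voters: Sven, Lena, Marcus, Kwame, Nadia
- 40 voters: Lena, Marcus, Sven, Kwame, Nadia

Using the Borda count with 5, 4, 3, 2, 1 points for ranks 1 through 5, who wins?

Lena

Sven: 6·3 + 24·3 + 32·4 + 38·2 + 62·2 + 24·5 + 40·3 = 658
Marcus: 6·5 + 24·2 + 32·1 + 38·1 + 62·3 + 24·3 + 40·4 = 566
Nadia: 6·1 + 24·1 + 32·5 + 38·4 + 62·5 + 24·1 + 40·1 = 716
Kwame: 6·4 + 24·5 + 32·2 + 38·3 + 62·4 + 24·2 + 40·2 = 698
Lena: 6·2 + 24·4 + 32·3 + 38·5 + 62·1 + 24·4 + 40·5 = 752
Lena has the highest Borda score (752).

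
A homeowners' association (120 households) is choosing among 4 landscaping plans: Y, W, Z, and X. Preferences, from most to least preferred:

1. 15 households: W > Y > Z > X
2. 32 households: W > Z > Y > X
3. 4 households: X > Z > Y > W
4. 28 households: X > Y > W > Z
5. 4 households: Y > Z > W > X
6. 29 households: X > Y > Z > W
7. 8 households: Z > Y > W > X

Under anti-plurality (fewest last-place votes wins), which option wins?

Y

Last-place votes: Y 0, W 33, Z 28, X 59.
Y is ranked last by the fewest voters, so Y wins.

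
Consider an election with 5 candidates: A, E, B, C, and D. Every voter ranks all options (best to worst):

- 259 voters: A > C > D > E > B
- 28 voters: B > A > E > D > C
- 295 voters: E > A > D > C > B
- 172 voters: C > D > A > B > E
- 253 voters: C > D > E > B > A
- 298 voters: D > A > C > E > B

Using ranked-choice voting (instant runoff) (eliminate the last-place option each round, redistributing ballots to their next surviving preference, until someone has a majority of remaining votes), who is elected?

Round 1: A 259, E 295, B 28, C 425, D 298. Eliminate B.
Round 2: A 287, E 295, C 425, D 298. Eliminate A.
Round 3: E 323, C 684, D 298. C has a majority.

C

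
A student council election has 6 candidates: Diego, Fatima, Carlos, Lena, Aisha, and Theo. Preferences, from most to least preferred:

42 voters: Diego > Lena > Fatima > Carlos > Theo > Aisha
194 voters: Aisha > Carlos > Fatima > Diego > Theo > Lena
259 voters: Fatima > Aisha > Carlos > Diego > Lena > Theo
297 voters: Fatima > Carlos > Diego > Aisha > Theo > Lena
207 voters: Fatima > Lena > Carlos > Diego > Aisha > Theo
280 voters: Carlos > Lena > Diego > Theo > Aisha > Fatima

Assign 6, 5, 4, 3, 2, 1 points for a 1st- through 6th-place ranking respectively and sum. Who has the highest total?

Carlos

Diego: 42·6 + 194·3 + 259·3 + 297·4 + 207·3 + 280·4 = 4540
Fatima: 42·4 + 194·4 + 259·6 + 297·6 + 207·6 + 280·1 = 5802
Carlos: 42·3 + 194·5 + 259·4 + 297·5 + 207·4 + 280·6 = 6125
Lena: 42·5 + 194·1 + 259·2 + 297·1 + 207·5 + 280·5 = 3654
Aisha: 42·1 + 194·6 + 259·5 + 297·3 + 207·2 + 280·2 = 4366
Theo: 42·2 + 194·2 + 259·1 + 297·2 + 207·1 + 280·3 = 2372
Carlos has the highest Borda score (6125).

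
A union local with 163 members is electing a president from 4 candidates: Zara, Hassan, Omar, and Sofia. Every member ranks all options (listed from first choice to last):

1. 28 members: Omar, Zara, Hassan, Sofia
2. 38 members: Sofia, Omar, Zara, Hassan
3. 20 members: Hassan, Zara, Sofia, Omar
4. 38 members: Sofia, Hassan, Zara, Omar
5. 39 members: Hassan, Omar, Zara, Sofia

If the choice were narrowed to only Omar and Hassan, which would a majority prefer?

Voters preferring Omar to Hassan: 66; preferring Hassan to Omar: 97.
Hassan wins the head-to-head.

Hassan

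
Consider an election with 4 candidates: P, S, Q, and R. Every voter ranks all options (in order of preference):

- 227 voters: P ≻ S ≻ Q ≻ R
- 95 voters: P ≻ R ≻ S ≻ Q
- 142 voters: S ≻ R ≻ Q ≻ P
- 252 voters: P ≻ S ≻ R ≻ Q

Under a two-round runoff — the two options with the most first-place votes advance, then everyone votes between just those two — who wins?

Round 1 first-place votes: P 574, S 142, Q 0, R 0.
P and S advance.
Runoff: P is preferred to S by 574 voters; S by 142.
P wins the runoff.

P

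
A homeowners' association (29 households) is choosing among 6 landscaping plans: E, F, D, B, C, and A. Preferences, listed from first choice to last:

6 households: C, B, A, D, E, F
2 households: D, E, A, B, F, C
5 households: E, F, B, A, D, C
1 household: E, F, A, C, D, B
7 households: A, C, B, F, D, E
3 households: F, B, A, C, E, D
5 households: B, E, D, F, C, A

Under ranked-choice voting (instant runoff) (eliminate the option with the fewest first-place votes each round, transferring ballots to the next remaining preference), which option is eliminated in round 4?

A

Round 1: E 6, F 3, D 2, B 5, C 6, A 7. Eliminate D.
Round 2: E 8, F 3, B 5, C 6, A 7. Eliminate F.
Round 3: E 8, B 8, C 6, A 7. Eliminate C.
Round 4: E 8, B 14, A 7. Eliminate A.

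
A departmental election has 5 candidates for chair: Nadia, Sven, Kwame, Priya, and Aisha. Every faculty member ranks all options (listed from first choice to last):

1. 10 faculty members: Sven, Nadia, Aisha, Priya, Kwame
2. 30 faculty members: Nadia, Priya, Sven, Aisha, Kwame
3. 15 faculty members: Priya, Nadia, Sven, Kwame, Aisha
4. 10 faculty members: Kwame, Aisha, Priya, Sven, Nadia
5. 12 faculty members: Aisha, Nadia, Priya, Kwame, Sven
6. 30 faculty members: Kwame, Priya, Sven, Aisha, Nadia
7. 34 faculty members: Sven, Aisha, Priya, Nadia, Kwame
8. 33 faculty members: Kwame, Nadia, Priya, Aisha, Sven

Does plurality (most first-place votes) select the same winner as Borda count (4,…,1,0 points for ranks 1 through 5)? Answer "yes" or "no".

no

Plurality — first-place votes: Nadia 30, Sven 44, Kwame 73, Priya 15, Aisha 12. Winner: Kwame.
Borda — scores: Nadia 364, Sven 336, Kwame 319, Priya 428, Aisha 293. Winner: Priya.
The two methods disagree.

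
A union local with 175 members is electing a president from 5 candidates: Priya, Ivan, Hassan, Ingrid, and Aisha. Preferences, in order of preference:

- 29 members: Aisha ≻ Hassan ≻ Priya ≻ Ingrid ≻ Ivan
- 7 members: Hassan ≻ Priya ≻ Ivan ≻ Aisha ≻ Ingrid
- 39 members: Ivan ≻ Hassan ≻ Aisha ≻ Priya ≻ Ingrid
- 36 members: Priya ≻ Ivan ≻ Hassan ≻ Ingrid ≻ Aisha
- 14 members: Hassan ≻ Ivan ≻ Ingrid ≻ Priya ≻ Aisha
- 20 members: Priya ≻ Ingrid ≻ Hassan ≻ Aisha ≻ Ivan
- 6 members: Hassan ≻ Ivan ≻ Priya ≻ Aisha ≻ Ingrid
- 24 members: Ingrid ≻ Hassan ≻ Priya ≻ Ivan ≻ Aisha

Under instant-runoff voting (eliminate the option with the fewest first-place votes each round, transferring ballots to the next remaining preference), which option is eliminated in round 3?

Round 1: Priya 56, Ivan 39, Hassan 27, Ingrid 24, Aisha 29. Eliminate Ingrid.
Round 2: Priya 56, Ivan 39, Hassan 51, Aisha 29. Eliminate Aisha.
Round 3: Priya 56, Ivan 39, Hassan 80. Eliminate Ivan.

Ivan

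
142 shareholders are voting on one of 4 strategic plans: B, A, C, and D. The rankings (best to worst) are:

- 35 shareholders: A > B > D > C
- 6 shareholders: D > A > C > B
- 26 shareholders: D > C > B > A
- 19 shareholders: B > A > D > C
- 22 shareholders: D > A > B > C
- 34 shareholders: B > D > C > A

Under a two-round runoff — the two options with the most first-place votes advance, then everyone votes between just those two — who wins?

Round 1 first-place votes: B 53, A 35, C 0, D 54.
D and B advance.
Runoff: D is preferred to B by 54 voters; B by 88.
B wins the runoff.

B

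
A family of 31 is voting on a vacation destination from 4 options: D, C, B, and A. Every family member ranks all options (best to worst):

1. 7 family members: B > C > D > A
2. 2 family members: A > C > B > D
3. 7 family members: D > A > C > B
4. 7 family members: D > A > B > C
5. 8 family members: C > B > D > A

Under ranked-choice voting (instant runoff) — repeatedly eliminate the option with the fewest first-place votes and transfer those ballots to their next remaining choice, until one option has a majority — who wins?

Round 1: D 14, C 8, B 7, A 2. Eliminate A.
Round 2: D 14, C 10, B 7. Eliminate B.
Round 3: D 14, C 17. C has a majority.

C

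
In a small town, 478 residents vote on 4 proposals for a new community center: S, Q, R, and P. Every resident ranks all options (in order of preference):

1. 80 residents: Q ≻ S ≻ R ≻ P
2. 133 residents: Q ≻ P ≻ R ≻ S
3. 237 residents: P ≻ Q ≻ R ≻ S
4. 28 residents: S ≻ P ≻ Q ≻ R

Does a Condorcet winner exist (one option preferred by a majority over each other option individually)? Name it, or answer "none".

P vs S: 370–108 for P.
P vs Q: 265–213 for P.
P vs R: 398–80 for P.
P beats every other option head-to-head.

P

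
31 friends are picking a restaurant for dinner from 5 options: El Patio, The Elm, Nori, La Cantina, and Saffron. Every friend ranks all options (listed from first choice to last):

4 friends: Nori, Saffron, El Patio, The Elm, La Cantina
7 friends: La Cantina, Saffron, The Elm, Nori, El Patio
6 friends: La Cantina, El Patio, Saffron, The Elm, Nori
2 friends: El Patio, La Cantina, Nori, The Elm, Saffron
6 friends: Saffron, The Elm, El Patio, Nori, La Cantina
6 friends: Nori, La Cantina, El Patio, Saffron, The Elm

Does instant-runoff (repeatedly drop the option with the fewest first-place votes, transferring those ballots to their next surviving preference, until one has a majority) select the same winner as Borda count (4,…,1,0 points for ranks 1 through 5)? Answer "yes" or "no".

no

Instant-runoff — R1 El Patio 2, The Elm 0, Nori 10, La Cantina 13, Saffron 6 (The Elm out); R2 El Patio 2, Nori 10, La Cantina 13, Saffron 6 (El Patio out); R3 Nori 10, La Cantina 15, Saffron 6 (Saffron out); R4 Nori 16, La Cantina 15 (Nori winner). Winner: Nori.
Borda — scores: El Patio 58, The Elm 44, Nori 57, La Cantina 76, Saffron 75. Winner: La Cantina.
The two methods disagree.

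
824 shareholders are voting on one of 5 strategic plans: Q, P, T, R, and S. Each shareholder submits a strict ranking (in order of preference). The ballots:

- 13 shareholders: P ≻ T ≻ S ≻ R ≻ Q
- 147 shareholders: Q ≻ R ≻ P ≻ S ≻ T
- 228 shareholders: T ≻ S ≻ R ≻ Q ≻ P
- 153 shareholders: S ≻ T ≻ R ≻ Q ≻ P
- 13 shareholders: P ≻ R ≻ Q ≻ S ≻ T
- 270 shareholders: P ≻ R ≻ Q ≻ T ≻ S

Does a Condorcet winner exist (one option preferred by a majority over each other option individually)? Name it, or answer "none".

R

R vs Q: 677–147 for R.
R vs P: 528–296 for R.
R vs T: 430–394 for R.
R vs S: 430–394 for R.
R beats every other option head-to-head.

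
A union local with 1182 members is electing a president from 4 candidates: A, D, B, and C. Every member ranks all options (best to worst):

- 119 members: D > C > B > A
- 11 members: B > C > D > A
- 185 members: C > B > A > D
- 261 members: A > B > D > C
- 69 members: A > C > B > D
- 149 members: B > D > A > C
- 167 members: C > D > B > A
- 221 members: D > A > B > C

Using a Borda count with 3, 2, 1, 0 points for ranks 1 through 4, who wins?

A: 119·0 + 11·0 + 185·1 + 261·3 + 69·3 + 149·1 + 167·0 + 221·2 = 1766
D: 119·3 + 11·1 + 185·0 + 261·1 + 69·0 + 149·2 + 167·2 + 221·3 = 1924
B: 119·1 + 11·3 + 185·2 + 261·2 + 69·1 + 149·3 + 167·1 + 221·1 = 1948
C: 119·2 + 11·2 + 185·3 + 261·0 + 69·2 + 149·0 + 167·3 + 221·0 = 1454
B has the highest Borda score (1948).

B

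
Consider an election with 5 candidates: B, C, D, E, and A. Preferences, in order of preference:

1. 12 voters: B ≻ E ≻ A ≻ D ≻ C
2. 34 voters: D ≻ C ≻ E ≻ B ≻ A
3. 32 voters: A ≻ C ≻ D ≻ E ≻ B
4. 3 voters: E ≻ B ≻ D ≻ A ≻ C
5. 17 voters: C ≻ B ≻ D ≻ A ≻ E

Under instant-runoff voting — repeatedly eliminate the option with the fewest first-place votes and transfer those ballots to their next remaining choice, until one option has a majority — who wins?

D

Round 1: B 12, C 17, D 34, E 3, A 32. Eliminate E.
Round 2: B 15, C 17, D 34, A 32. Eliminate B.
Round 3: C 17, D 37, A 44. Eliminate C.
Round 4: D 54, A 44. D has a majority.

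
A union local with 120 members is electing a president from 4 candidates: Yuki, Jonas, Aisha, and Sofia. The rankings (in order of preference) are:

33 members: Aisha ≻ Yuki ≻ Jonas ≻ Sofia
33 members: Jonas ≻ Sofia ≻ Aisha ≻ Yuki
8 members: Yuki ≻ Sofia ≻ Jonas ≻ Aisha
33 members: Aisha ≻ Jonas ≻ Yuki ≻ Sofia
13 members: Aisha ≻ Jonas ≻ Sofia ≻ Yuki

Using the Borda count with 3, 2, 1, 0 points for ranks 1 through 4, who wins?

Yuki: 33·2 + 33·0 + 8·3 + 33·1 + 13·0 = 123
Jonas: 33·1 + 33·3 + 8·1 + 33·2 + 13·2 = 232
Aisha: 33·3 + 33·1 + 8·0 + 33·3 + 13·3 = 270
Sofia: 33·0 + 33·2 + 8·2 + 33·0 + 13·1 = 95
Aisha has the highest Borda score (270).

Aisha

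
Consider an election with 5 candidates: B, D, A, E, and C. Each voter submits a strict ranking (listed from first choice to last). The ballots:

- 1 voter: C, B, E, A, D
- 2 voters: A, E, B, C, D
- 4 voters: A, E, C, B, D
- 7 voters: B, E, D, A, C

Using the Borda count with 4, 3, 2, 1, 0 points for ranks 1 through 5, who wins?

B: 1·3 + 2·2 + 4·1 + 7·4 = 39
D: 1·0 + 2·0 + 4·0 + 7·2 = 14
A: 1·1 + 2·4 + 4·4 + 7·1 = 32
E: 1·2 + 2·3 + 4·3 + 7·3 = 41
C: 1·4 + 2·1 + 4·2 + 7·0 = 14
E has the highest Borda score (41).

E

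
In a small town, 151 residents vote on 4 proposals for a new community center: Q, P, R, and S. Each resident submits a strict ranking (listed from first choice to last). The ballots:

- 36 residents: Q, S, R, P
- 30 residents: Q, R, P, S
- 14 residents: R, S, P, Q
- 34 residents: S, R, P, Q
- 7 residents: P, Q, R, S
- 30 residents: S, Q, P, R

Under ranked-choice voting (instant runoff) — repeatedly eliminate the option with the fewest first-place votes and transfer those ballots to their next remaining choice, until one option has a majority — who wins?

Round 1: Q 66, P 7, R 14, S 64. Eliminate P.
Round 2: Q 73, R 14, S 64. Eliminate R.
Round 3: Q 73, S 78. S has a majority.

S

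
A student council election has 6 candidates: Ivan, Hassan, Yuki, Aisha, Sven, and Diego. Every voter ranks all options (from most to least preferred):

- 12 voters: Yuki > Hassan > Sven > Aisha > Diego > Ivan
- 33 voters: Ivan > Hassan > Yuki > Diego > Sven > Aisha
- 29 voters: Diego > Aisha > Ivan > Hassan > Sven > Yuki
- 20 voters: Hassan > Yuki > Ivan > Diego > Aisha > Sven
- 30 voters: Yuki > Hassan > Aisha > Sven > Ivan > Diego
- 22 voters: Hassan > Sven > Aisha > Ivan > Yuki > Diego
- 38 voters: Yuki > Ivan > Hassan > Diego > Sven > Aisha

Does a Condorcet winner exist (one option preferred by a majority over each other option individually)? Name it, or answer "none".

Checking pairwise contests:
Yuki beats Ivan 100–84.
Ivan beats Hassan 100–84.
Hassan beats Yuki 104–80.
Hassan beats Aisha 155–29.
Ivan beats Sven 120–64.
Ivan beats Diego 143–41.
Every option loses at least one head-to-head, so there is no Condorcet winner.

none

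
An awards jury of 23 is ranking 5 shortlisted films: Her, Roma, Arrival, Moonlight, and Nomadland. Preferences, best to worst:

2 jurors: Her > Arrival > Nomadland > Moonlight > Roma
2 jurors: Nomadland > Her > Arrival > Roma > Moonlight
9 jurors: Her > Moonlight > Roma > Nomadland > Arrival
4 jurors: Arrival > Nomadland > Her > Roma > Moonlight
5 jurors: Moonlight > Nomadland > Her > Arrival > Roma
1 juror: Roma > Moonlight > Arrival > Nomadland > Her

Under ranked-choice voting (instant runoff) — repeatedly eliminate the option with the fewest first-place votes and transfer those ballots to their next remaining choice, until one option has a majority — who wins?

Her

Round 1: Her 11, Roma 1, Arrival 4, Moonlight 5, Nomadland 2. Eliminate Roma.
Round 2: Her 11, Arrival 4, Moonlight 6, Nomadland 2. Eliminate Nomadland.
Round 3: Her 13, Arrival 4, Moonlight 6. Her has a majority.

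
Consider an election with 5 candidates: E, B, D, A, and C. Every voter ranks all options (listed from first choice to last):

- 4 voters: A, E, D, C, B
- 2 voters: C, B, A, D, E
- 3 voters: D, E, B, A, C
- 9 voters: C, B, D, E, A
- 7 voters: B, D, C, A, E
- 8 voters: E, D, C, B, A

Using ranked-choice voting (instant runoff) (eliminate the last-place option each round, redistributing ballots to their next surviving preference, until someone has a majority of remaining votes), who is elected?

C

Round 1: E 8, B 7, D 3, A 4, C 11. Eliminate D.
Round 2: E 11, B 7, A 4, C 11. Eliminate A.
Round 3: E 15, B 7, C 11. Eliminate B.
Round 4: E 15, C 18. C has a majority.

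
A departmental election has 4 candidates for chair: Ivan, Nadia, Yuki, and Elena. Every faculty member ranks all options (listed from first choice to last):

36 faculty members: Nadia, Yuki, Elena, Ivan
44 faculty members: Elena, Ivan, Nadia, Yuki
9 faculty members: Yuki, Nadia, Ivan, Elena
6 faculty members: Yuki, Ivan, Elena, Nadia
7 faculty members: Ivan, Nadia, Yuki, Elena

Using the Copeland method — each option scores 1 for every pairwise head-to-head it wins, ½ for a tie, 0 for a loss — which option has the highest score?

Nadia

Ivan: beats Nadia; ties Yuki; loses to Elena → score 1.5.
Nadia: beats Yuki and Elena; loses to Ivan → score 2.
Yuki: beats Elena; ties Ivan; loses to Nadia → score 1.5.
Elena: beats Ivan; loses to Nadia and Yuki → score 1.
Nadia has the best pairwise record.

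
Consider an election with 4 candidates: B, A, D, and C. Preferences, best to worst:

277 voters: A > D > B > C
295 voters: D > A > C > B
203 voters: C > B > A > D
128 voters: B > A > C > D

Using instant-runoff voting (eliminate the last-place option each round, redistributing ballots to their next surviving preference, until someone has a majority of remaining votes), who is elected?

Round 1: B 128, A 277, D 295, C 203. Eliminate B.
Round 2: A 405, D 295, C 203. Eliminate C.
Round 3: A 608, D 295. A has a majority.

A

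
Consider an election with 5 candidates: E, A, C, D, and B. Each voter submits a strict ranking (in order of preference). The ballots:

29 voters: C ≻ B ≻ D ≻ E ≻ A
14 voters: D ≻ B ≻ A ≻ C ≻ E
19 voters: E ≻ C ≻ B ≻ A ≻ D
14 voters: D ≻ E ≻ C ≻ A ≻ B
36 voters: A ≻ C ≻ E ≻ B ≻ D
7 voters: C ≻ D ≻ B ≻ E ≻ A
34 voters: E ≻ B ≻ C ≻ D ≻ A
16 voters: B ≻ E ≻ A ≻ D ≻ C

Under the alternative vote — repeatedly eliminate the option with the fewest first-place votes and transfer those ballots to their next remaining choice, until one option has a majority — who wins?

E

Round 1: E 53, A 36, C 36, D 28, B 16. Eliminate B.
Round 2: E 69, A 36, C 36, D 28. Eliminate D.
Round 3: E 83, A 50, C 36. Eliminate C.
Round 4: E 119, A 50. E has a majority.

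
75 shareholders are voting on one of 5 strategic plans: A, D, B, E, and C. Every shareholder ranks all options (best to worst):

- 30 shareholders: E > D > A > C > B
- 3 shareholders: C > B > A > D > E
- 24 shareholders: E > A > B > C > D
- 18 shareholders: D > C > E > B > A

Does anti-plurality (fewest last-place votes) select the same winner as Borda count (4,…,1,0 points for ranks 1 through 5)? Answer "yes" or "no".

no

Anti-plurality — last-place votes: A 18, D 24, B 30, E 3, C 0. Winner: C.
Borda — scores: A 138, D 165, B 75, E 252, C 120. Winner: E.
The two methods disagree.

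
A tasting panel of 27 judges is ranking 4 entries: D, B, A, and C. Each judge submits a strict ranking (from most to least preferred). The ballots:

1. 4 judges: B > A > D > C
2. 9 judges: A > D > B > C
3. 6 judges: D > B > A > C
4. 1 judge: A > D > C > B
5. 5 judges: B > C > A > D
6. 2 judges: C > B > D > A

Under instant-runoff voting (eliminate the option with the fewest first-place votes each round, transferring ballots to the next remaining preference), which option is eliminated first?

Round 1: D 6, B 9, A 10, C 2. Eliminate C.

C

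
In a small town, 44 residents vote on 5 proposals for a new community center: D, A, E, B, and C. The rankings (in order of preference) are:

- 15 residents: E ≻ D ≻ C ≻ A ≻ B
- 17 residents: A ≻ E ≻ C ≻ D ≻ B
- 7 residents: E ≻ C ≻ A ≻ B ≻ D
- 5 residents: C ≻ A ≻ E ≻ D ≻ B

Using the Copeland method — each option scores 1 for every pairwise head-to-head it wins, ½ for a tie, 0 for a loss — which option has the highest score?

E

D: beats B; loses to A, E, and C → score 1.
A: beats D and B; ties E; loses to C → score 2.5.
E: beats D, B, and C; ties A → score 3.5.
B: loses to D, A, E, and C → score 0.
C: beats D, A, and B; loses to E → score 3.
E has the best pairwise record.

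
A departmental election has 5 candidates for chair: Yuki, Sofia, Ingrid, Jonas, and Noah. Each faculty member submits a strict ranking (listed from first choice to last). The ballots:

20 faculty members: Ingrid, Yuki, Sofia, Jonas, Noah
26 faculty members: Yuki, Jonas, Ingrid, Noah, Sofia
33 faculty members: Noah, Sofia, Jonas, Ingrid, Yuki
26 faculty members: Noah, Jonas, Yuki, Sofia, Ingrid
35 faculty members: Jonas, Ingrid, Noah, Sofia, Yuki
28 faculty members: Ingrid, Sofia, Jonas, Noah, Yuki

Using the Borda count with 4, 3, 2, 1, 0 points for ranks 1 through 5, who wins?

Yuki: 20·3 + 26·4 + 33·0 + 26·2 + 35·0 + 28·0 = 216
Sofia: 20·2 + 26·0 + 33·3 + 26·1 + 35·1 + 28·3 = 284
Ingrid: 20·4 + 26·2 + 33·1 + 26·0 + 35·3 + 28·4 = 382
Jonas: 20·1 + 26·3 + 33·2 + 26·3 + 35·4 + 28·2 = 438
Noah: 20·0 + 26·1 + 33·4 + 26·4 + 35·2 + 28·1 = 360
Jonas has the highest Borda score (438).

Jonas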